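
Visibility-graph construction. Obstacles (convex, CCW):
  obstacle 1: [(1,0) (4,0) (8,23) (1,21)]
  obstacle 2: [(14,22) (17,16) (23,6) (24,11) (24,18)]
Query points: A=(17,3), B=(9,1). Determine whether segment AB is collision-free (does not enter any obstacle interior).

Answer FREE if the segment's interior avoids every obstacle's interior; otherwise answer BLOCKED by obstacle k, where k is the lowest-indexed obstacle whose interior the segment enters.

Obstacle 1 [(1,0) (4,0) (8,23) (1,21)]:
  edge (1,0)–(4,0): clear
  edge (4,0)–(8,23): clear
  edge (8,23)–(1,21): clear
  edge (1,21)–(1,0): clear
  midpoint (13,2) outside
  → clear
Obstacle 2 [(14,22) (17,16) (23,6) (24,11) (24,18)]:
  edge (14,22)–(17,16): clear
  edge (17,16)–(23,6): clear
  edge (23,6)–(24,11): clear
  edge (24,11)–(24,18): clear
  edge (24,18)–(14,22): clear
  midpoint (13,2) outside
  → clear

FREE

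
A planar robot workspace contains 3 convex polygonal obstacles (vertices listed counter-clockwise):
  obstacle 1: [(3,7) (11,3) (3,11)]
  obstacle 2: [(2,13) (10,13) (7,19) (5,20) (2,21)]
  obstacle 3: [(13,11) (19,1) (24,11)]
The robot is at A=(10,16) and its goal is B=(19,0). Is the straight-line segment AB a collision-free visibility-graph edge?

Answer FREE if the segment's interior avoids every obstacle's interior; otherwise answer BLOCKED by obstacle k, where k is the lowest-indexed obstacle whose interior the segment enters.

FREE

Obstacle 1 [(3,7) (11,3) (3,11)]:
  edge (3,7)–(11,3): clear
  edge (11,3)–(3,11): clear
  edge (3,11)–(3,7): clear
  midpoint (29/2,8) outside
  → clear
Obstacle 2 [(2,13) (10,13) (7,19) (5,20) (2,21)]:
  edge (2,13)–(10,13): clear
  edge (10,13)–(7,19): clear
  edge (7,19)–(5,20): clear
  edge (5,20)–(2,21): clear
  edge (2,21)–(2,13): clear
  midpoint (29/2,8) outside
  → clear
Obstacle 3 [(13,11) (19,1) (24,11)]:
  edge (13,11)–(19,1): clear
  edge (19,1)–(24,11): clear
  edge (24,11)–(13,11): clear
  midpoint (29/2,8) outside
  → clear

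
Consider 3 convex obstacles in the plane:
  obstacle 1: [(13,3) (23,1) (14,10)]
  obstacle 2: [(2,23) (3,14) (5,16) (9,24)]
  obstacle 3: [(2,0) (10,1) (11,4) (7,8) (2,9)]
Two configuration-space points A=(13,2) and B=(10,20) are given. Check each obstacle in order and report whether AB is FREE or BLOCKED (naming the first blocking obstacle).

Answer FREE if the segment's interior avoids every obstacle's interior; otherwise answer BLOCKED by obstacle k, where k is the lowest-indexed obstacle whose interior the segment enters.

FREE

Obstacle 1 [(13,3) (23,1) (14,10)]:
  edge (13,3)–(23,1): clear
  edge (23,1)–(14,10): clear
  edge (14,10)–(13,3): clear
  midpoint (23/2,11) outside
  → clear
Obstacle 2 [(2,23) (3,14) (5,16) (9,24)]:
  edge (2,23)–(3,14): clear
  edge (3,14)–(5,16): clear
  edge (5,16)–(9,24): clear
  edge (9,24)–(2,23): clear
  midpoint (23/2,11) outside
  → clear
Obstacle 3 [(2,0) (10,1) (11,4) (7,8) (2,9)]:
  edge (2,0)–(10,1): clear
  edge (10,1)–(11,4): clear
  edge (11,4)–(7,8): clear
  edge (7,8)–(2,9): clear
  edge (2,9)–(2,0): clear
  midpoint (23/2,11) outside
  → clear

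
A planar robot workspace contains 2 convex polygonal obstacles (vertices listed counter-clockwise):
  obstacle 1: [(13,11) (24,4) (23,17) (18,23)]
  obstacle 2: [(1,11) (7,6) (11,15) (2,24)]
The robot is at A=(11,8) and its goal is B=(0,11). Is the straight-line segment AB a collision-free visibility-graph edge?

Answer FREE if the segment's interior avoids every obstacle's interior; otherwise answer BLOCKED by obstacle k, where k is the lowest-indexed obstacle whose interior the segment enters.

BLOCKED by obstacle 2

Obstacle 1 [(13,11) (24,4) (23,17) (18,23)]:
  edge (13,11)–(24,4): clear
  edge (24,4)–(23,17): clear
  edge (23,17)–(18,23): clear
  edge (18,23)–(13,11): clear
  midpoint (11/2,19/2) outside
  → clear
Obstacle 2 [(1,11) (7,6) (11,15) (2,24)]:
  edge (1,11)–(7,6): crosses AB
  edge (7,6)–(11,15): crosses AB
  edge (11,15)–(2,24): clear
  edge (2,24)–(1,11): clear
  → BLOCKED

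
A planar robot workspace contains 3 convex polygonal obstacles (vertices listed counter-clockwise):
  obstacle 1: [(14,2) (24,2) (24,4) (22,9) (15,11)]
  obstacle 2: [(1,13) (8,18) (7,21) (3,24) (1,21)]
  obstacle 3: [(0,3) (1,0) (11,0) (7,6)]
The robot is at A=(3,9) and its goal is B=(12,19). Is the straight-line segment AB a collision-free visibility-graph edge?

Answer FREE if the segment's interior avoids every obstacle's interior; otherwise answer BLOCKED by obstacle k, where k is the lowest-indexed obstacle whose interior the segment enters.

FREE

Obstacle 1 [(14,2) (24,2) (24,4) (22,9) (15,11)]:
  edge (14,2)–(24,2): clear
  edge (24,2)–(24,4): clear
  edge (24,4)–(22,9): clear
  edge (22,9)–(15,11): clear
  edge (15,11)–(14,2): clear
  midpoint (15/2,14) outside
  → clear
Obstacle 2 [(1,13) (8,18) (7,21) (3,24) (1,21)]:
  edge (1,13)–(8,18): clear
  edge (8,18)–(7,21): clear
  edge (7,21)–(3,24): clear
  edge (3,24)–(1,21): clear
  edge (1,21)–(1,13): clear
  midpoint (15/2,14) outside
  → clear
Obstacle 3 [(0,3) (1,0) (11,0) (7,6)]:
  edge (0,3)–(1,0): clear
  edge (1,0)–(11,0): clear
  edge (11,0)–(7,6): clear
  edge (7,6)–(0,3): clear
  midpoint (15/2,14) outside
  → clear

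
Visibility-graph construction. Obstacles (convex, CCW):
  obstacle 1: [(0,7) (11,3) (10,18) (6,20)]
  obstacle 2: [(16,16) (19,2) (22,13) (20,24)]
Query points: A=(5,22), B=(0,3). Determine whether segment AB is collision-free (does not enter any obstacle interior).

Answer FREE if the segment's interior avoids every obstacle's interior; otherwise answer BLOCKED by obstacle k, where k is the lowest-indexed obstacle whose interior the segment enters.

Obstacle 1 [(0,7) (11,3) (10,18) (6,20)]:
  edge (0,7)–(11,3): crosses AB
  edge (11,3)–(10,18): clear
  edge (10,18)–(6,20): clear
  edge (6,20)–(0,7): crosses AB
  → BLOCKED
Obstacle 2 [(16,16) (19,2) (22,13) (20,24)]:
  edge (16,16)–(19,2): clear
  edge (19,2)–(22,13): clear
  edge (22,13)–(20,24): clear
  edge (20,24)–(16,16): clear
  midpoint (5/2,25/2) outside
  → clear

BLOCKED by obstacle 1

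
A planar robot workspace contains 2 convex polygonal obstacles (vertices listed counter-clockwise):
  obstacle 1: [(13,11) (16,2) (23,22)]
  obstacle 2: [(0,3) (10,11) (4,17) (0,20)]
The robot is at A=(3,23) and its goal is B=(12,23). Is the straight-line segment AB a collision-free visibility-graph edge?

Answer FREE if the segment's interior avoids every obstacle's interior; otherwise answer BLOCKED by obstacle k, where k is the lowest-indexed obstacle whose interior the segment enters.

Obstacle 1 [(13,11) (16,2) (23,22)]:
  edge (13,11)–(16,2): clear
  edge (16,2)–(23,22): clear
  edge (23,22)–(13,11): clear
  midpoint (15/2,23) outside
  → clear
Obstacle 2 [(0,3) (10,11) (4,17) (0,20)]:
  edge (0,3)–(10,11): clear
  edge (10,11)–(4,17): clear
  edge (4,17)–(0,20): clear
  edge (0,20)–(0,3): clear
  midpoint (15/2,23) outside
  → clear

FREE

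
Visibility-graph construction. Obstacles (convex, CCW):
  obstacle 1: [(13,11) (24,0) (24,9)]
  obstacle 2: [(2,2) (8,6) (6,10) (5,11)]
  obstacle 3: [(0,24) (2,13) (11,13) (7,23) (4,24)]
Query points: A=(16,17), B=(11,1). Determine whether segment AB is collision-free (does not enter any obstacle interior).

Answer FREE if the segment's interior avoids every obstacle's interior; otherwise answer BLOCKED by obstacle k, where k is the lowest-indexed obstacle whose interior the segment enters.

Obstacle 1 [(13,11) (24,0) (24,9)]:
  edge (13,11)–(24,0): crosses AB
  edge (24,0)–(24,9): clear
  edge (24,9)–(13,11): crosses AB
  → BLOCKED
Obstacle 2 [(2,2) (8,6) (6,10) (5,11)]:
  edge (2,2)–(8,6): clear
  edge (8,6)–(6,10): clear
  edge (6,10)–(5,11): clear
  edge (5,11)–(2,2): clear
  midpoint (27/2,9) outside
  → clear
Obstacle 3 [(0,24) (2,13) (11,13) (7,23) (4,24)]:
  edge (0,24)–(2,13): clear
  edge (2,13)–(11,13): clear
  edge (11,13)–(7,23): clear
  edge (7,23)–(4,24): clear
  edge (4,24)–(0,24): clear
  midpoint (27/2,9) outside
  → clear

BLOCKED by obstacle 1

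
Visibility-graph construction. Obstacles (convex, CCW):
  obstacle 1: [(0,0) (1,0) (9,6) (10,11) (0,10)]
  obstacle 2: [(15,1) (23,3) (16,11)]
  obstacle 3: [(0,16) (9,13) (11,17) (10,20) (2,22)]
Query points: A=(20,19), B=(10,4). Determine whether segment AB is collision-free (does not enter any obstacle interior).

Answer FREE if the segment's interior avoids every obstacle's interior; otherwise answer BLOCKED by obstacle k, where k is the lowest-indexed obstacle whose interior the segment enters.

FREE

Obstacle 1 [(0,0) (1,0) (9,6) (10,11) (0,10)]:
  edge (0,0)–(1,0): clear
  edge (1,0)–(9,6): clear
  edge (9,6)–(10,11): clear
  edge (10,11)–(0,10): clear
  edge (0,10)–(0,0): clear
  midpoint (15,23/2) outside
  → clear
Obstacle 2 [(15,1) (23,3) (16,11)]:
  edge (15,1)–(23,3): clear
  edge (23,3)–(16,11): clear
  edge (16,11)–(15,1): clear
  midpoint (15,23/2) outside
  → clear
Obstacle 3 [(0,16) (9,13) (11,17) (10,20) (2,22)]:
  edge (0,16)–(9,13): clear
  edge (9,13)–(11,17): clear
  edge (11,17)–(10,20): clear
  edge (10,20)–(2,22): clear
  edge (2,22)–(0,16): clear
  midpoint (15,23/2) outside
  → clear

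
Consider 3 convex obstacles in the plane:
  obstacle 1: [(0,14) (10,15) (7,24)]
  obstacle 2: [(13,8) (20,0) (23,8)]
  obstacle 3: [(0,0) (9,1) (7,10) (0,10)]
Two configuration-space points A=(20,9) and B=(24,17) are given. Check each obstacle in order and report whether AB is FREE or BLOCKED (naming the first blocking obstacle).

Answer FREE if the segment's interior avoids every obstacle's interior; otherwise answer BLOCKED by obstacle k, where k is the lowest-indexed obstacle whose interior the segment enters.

FREE

Obstacle 1 [(0,14) (10,15) (7,24)]:
  edge (0,14)–(10,15): clear
  edge (10,15)–(7,24): clear
  edge (7,24)–(0,14): clear
  midpoint (22,13) outside
  → clear
Obstacle 2 [(13,8) (20,0) (23,8)]:
  edge (13,8)–(20,0): clear
  edge (20,0)–(23,8): clear
  edge (23,8)–(13,8): clear
  midpoint (22,13) outside
  → clear
Obstacle 3 [(0,0) (9,1) (7,10) (0,10)]:
  edge (0,0)–(9,1): clear
  edge (9,1)–(7,10): clear
  edge (7,10)–(0,10): clear
  edge (0,10)–(0,0): clear
  midpoint (22,13) outside
  → clear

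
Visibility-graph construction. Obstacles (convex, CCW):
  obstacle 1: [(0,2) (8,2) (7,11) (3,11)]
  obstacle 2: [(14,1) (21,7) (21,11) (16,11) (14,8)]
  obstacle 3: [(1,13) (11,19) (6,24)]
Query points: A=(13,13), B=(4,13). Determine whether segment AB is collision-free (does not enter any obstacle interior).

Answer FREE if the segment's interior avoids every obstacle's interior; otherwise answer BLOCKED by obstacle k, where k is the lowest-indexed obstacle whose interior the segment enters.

FREE

Obstacle 1 [(0,2) (8,2) (7,11) (3,11)]:
  edge (0,2)–(8,2): clear
  edge (8,2)–(7,11): clear
  edge (7,11)–(3,11): clear
  edge (3,11)–(0,2): clear
  midpoint (17/2,13) outside
  → clear
Obstacle 2 [(14,1) (21,7) (21,11) (16,11) (14,8)]:
  edge (14,1)–(21,7): clear
  edge (21,7)–(21,11): clear
  edge (21,11)–(16,11): clear
  edge (16,11)–(14,8): clear
  edge (14,8)–(14,1): clear
  midpoint (17/2,13) outside
  → clear
Obstacle 3 [(1,13) (11,19) (6,24)]:
  edge (1,13)–(11,19): clear
  edge (11,19)–(6,24): clear
  edge (6,24)–(1,13): clear
  midpoint (17/2,13) outside
  → clear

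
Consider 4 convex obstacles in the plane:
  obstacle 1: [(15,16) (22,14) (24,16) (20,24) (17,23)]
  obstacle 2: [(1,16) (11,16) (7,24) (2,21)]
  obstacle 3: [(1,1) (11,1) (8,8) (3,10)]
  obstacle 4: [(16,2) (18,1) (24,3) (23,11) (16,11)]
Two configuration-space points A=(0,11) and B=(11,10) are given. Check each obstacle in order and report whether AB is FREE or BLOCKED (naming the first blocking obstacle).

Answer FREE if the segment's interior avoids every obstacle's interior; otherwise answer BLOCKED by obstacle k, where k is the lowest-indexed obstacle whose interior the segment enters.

FREE

Obstacle 1 [(15,16) (22,14) (24,16) (20,24) (17,23)]:
  edge (15,16)–(22,14): clear
  edge (22,14)–(24,16): clear
  edge (24,16)–(20,24): clear
  edge (20,24)–(17,23): clear
  edge (17,23)–(15,16): clear
  midpoint (11/2,21/2) outside
  → clear
Obstacle 2 [(1,16) (11,16) (7,24) (2,21)]:
  edge (1,16)–(11,16): clear
  edge (11,16)–(7,24): clear
  edge (7,24)–(2,21): clear
  edge (2,21)–(1,16): clear
  midpoint (11/2,21/2) outside
  → clear
Obstacle 3 [(1,1) (11,1) (8,8) (3,10)]:
  edge (1,1)–(11,1): clear
  edge (11,1)–(8,8): clear
  edge (8,8)–(3,10): clear
  edge (3,10)–(1,1): clear
  midpoint (11/2,21/2) outside
  → clear
Obstacle 4 [(16,2) (18,1) (24,3) (23,11) (16,11)]:
  edge (16,2)–(18,1): clear
  edge (18,1)–(24,3): clear
  edge (24,3)–(23,11): clear
  edge (23,11)–(16,11): clear
  edge (16,11)–(16,2): clear
  midpoint (11/2,21/2) outside
  → clear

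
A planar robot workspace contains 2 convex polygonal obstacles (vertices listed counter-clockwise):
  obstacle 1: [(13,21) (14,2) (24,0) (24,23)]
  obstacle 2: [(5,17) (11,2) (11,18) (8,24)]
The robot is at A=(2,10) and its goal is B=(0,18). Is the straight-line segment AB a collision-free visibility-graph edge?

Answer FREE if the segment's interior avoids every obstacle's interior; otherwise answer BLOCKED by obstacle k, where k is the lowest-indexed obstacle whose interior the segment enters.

Obstacle 1 [(13,21) (14,2) (24,0) (24,23)]:
  edge (13,21)–(14,2): clear
  edge (14,2)–(24,0): clear
  edge (24,0)–(24,23): clear
  edge (24,23)–(13,21): clear
  midpoint (1,14) outside
  → clear
Obstacle 2 [(5,17) (11,2) (11,18) (8,24)]:
  edge (5,17)–(11,2): clear
  edge (11,2)–(11,18): clear
  edge (11,18)–(8,24): clear
  edge (8,24)–(5,17): clear
  midpoint (1,14) outside
  → clear

FREE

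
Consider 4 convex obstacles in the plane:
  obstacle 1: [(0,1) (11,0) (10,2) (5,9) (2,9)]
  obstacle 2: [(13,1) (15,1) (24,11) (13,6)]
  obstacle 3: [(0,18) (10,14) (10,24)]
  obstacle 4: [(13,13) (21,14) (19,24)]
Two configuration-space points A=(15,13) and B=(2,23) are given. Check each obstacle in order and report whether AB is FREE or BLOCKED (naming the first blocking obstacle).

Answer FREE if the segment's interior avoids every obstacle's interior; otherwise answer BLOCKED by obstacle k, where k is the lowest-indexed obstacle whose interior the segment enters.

BLOCKED by obstacle 3

Obstacle 1 [(0,1) (11,0) (10,2) (5,9) (2,9)]:
  edge (0,1)–(11,0): clear
  edge (11,0)–(10,2): clear
  edge (10,2)–(5,9): clear
  edge (5,9)–(2,9): clear
  edge (2,9)–(0,1): clear
  midpoint (17/2,18) outside
  → clear
Obstacle 2 [(13,1) (15,1) (24,11) (13,6)]:
  edge (13,1)–(15,1): clear
  edge (15,1)–(24,11): clear
  edge (24,11)–(13,6): clear
  edge (13,6)–(13,1): clear
  midpoint (17/2,18) outside
  → clear
Obstacle 3 [(0,18) (10,14) (10,24)]:
  edge (0,18)–(10,14): clear
  edge (10,14)–(10,24): crosses AB
  edge (10,24)–(0,18): crosses AB
  → BLOCKED
Obstacle 4 [(13,13) (21,14) (19,24)]:
  edge (13,13)–(21,14): crosses AB
  edge (21,14)–(19,24): clear
  edge (19,24)–(13,13): crosses AB
  → BLOCKED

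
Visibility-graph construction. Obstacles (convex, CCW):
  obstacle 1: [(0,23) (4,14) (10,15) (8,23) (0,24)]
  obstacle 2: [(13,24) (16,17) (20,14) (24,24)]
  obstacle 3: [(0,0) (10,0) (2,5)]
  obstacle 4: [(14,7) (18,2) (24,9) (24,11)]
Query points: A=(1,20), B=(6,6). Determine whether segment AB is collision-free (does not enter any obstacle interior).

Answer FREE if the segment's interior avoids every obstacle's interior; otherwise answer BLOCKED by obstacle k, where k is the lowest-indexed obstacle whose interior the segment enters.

Obstacle 1 [(0,23) (4,14) (10,15) (8,23) (0,24)]:
  edge (0,23)–(4,14): clear
  edge (4,14)–(10,15): clear
  edge (10,15)–(8,23): clear
  edge (8,23)–(0,24): clear
  edge (0,24)–(0,23): clear
  midpoint (7/2,13) outside
  → clear
Obstacle 2 [(13,24) (16,17) (20,14) (24,24)]:
  edge (13,24)–(16,17): clear
  edge (16,17)–(20,14): clear
  edge (20,14)–(24,24): clear
  edge (24,24)–(13,24): clear
  midpoint (7/2,13) outside
  → clear
Obstacle 3 [(0,0) (10,0) (2,5)]:
  edge (0,0)–(10,0): clear
  edge (10,0)–(2,5): clear
  edge (2,5)–(0,0): clear
  midpoint (7/2,13) outside
  → clear
Obstacle 4 [(14,7) (18,2) (24,9) (24,11)]:
  edge (14,7)–(18,2): clear
  edge (18,2)–(24,9): clear
  edge (24,9)–(24,11): clear
  edge (24,11)–(14,7): clear
  midpoint (7/2,13) outside
  → clear

FREE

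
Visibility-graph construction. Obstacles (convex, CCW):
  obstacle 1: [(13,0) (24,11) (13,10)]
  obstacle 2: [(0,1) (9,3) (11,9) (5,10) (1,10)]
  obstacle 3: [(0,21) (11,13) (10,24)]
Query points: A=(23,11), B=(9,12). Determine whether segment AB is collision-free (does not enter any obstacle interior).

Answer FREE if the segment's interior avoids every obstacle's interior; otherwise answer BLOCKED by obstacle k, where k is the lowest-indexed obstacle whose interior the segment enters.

FREE

Obstacle 1 [(13,0) (24,11) (13,10)]:
  edge (13,0)–(24,11): clear
  edge (24,11)–(13,10): clear
  edge (13,10)–(13,0): clear
  midpoint (16,23/2) outside
  → clear
Obstacle 2 [(0,1) (9,3) (11,9) (5,10) (1,10)]:
  edge (0,1)–(9,3): clear
  edge (9,3)–(11,9): clear
  edge (11,9)–(5,10): clear
  edge (5,10)–(1,10): clear
  edge (1,10)–(0,1): clear
  midpoint (16,23/2) outside
  → clear
Obstacle 3 [(0,21) (11,13) (10,24)]:
  edge (0,21)–(11,13): clear
  edge (11,13)–(10,24): clear
  edge (10,24)–(0,21): clear
  midpoint (16,23/2) outside
  → clear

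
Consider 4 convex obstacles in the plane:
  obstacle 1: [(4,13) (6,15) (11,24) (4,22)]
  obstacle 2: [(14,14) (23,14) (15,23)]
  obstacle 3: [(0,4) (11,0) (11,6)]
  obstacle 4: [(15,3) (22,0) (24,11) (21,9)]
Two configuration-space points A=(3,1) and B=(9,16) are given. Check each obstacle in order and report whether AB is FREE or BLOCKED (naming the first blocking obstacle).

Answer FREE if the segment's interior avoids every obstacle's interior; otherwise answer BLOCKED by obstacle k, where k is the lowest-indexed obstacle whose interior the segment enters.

Obstacle 1 [(4,13) (6,15) (11,24) (4,22)]:
  edge (4,13)–(6,15): clear
  edge (6,15)–(11,24): clear
  edge (11,24)–(4,22): clear
  edge (4,22)–(4,13): clear
  midpoint (6,17/2) outside
  → clear
Obstacle 2 [(14,14) (23,14) (15,23)]:
  edge (14,14)–(23,14): clear
  edge (23,14)–(15,23): clear
  edge (15,23)–(14,14): clear
  midpoint (6,17/2) outside
  → clear
Obstacle 3 [(0,4) (11,0) (11,6)]:
  edge (0,4)–(11,0): crosses AB
  edge (11,0)–(11,6): clear
  edge (11,6)–(0,4): crosses AB
  → BLOCKED
Obstacle 4 [(15,3) (22,0) (24,11) (21,9)]:
  edge (15,3)–(22,0): clear
  edge (22,0)–(24,11): clear
  edge (24,11)–(21,9): clear
  edge (21,9)–(15,3): clear
  midpoint (6,17/2) outside
  → clear

BLOCKED by obstacle 3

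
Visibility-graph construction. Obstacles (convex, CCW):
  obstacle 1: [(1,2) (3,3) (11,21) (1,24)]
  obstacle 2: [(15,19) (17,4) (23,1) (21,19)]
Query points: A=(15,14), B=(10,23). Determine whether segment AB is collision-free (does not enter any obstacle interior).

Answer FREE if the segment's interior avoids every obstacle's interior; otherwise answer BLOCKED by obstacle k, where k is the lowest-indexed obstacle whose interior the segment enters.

Obstacle 1 [(1,2) (3,3) (11,21) (1,24)]:
  edge (1,2)–(3,3): clear
  edge (3,3)–(11,21): clear
  edge (11,21)–(1,24): clear
  edge (1,24)–(1,2): clear
  midpoint (25/2,37/2) outside
  → clear
Obstacle 2 [(15,19) (17,4) (23,1) (21,19)]:
  edge (15,19)–(17,4): clear
  edge (17,4)–(23,1): clear
  edge (23,1)–(21,19): clear
  edge (21,19)–(15,19): clear
  midpoint (25/2,37/2) outside
  → clear

FREE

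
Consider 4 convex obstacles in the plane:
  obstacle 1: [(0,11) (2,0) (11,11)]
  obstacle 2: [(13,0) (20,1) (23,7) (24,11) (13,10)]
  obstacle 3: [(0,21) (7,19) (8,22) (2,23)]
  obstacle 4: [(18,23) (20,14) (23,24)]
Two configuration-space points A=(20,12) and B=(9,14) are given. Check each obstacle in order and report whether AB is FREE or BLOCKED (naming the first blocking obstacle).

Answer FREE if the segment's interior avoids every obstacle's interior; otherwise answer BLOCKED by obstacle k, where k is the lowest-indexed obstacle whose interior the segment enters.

FREE

Obstacle 1 [(0,11) (2,0) (11,11)]:
  edge (0,11)–(2,0): clear
  edge (2,0)–(11,11): clear
  edge (11,11)–(0,11): clear
  midpoint (29/2,13) outside
  → clear
Obstacle 2 [(13,0) (20,1) (23,7) (24,11) (13,10)]:
  edge (13,0)–(20,1): clear
  edge (20,1)–(23,7): clear
  edge (23,7)–(24,11): clear
  edge (24,11)–(13,10): clear
  edge (13,10)–(13,0): clear
  midpoint (29/2,13) outside
  → clear
Obstacle 3 [(0,21) (7,19) (8,22) (2,23)]:
  edge (0,21)–(7,19): clear
  edge (7,19)–(8,22): clear
  edge (8,22)–(2,23): clear
  edge (2,23)–(0,21): clear
  midpoint (29/2,13) outside
  → clear
Obstacle 4 [(18,23) (20,14) (23,24)]:
  edge (18,23)–(20,14): clear
  edge (20,14)–(23,24): clear
  edge (23,24)–(18,23): clear
  midpoint (29/2,13) outside
  → clear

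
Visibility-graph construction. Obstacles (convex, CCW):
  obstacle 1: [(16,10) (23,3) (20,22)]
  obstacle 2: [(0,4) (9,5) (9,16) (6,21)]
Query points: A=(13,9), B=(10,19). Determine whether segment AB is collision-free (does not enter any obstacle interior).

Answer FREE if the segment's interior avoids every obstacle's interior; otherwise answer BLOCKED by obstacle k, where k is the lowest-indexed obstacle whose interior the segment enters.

Obstacle 1 [(16,10) (23,3) (20,22)]:
  edge (16,10)–(23,3): clear
  edge (23,3)–(20,22): clear
  edge (20,22)–(16,10): clear
  midpoint (23/2,14) outside
  → clear
Obstacle 2 [(0,4) (9,5) (9,16) (6,21)]:
  edge (0,4)–(9,5): clear
  edge (9,5)–(9,16): clear
  edge (9,16)–(6,21): clear
  edge (6,21)–(0,4): clear
  midpoint (23/2,14) outside
  → clear

FREE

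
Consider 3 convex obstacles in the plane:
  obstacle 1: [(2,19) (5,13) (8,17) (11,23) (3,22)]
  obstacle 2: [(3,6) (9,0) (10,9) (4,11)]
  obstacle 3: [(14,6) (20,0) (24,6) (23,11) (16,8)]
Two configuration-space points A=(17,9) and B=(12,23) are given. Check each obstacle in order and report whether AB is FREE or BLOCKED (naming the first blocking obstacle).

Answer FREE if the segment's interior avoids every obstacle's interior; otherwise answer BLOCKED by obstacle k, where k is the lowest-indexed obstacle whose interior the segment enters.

Obstacle 1 [(2,19) (5,13) (8,17) (11,23) (3,22)]:
  edge (2,19)–(5,13): clear
  edge (5,13)–(8,17): clear
  edge (8,17)–(11,23): clear
  edge (11,23)–(3,22): clear
  edge (3,22)–(2,19): clear
  midpoint (29/2,16) outside
  → clear
Obstacle 2 [(3,6) (9,0) (10,9) (4,11)]:
  edge (3,6)–(9,0): clear
  edge (9,0)–(10,9): clear
  edge (10,9)–(4,11): clear
  edge (4,11)–(3,6): clear
  midpoint (29/2,16) outside
  → clear
Obstacle 3 [(14,6) (20,0) (24,6) (23,11) (16,8)]:
  edge (14,6)–(20,0): clear
  edge (20,0)–(24,6): clear
  edge (24,6)–(23,11): clear
  edge (23,11)–(16,8): clear
  edge (16,8)–(14,6): clear
  midpoint (29/2,16) outside
  → clear

FREE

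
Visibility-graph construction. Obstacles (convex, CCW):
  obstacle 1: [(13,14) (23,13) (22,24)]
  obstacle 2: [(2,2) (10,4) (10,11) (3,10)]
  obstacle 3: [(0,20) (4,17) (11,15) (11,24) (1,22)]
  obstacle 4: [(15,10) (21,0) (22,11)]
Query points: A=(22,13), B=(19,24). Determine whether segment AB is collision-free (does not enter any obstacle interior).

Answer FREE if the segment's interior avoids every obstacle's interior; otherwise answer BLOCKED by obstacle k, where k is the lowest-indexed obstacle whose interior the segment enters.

BLOCKED by obstacle 1

Obstacle 1 [(13,14) (23,13) (22,24)]:
  edge (13,14)–(23,13): crosses AB
  edge (23,13)–(22,24): clear
  edge (22,24)–(13,14): crosses AB
  → BLOCKED
Obstacle 2 [(2,2) (10,4) (10,11) (3,10)]:
  edge (2,2)–(10,4): clear
  edge (10,4)–(10,11): clear
  edge (10,11)–(3,10): clear
  edge (3,10)–(2,2): clear
  midpoint (41/2,37/2) outside
  → clear
Obstacle 3 [(0,20) (4,17) (11,15) (11,24) (1,22)]:
  edge (0,20)–(4,17): clear
  edge (4,17)–(11,15): clear
  edge (11,15)–(11,24): clear
  edge (11,24)–(1,22): clear
  edge (1,22)–(0,20): clear
  midpoint (41/2,37/2) outside
  → clear
Obstacle 4 [(15,10) (21,0) (22,11)]:
  edge (15,10)–(21,0): clear
  edge (21,0)–(22,11): clear
  edge (22,11)–(15,10): clear
  midpoint (41/2,37/2) outside
  → clear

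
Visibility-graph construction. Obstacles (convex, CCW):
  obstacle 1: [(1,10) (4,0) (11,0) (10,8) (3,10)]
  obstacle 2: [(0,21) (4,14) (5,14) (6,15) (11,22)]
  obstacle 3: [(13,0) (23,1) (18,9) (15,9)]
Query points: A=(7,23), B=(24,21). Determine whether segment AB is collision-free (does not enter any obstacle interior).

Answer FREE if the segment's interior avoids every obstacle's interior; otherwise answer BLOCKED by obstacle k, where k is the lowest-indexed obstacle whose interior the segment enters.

Obstacle 1 [(1,10) (4,0) (11,0) (10,8) (3,10)]:
  edge (1,10)–(4,0): clear
  edge (4,0)–(11,0): clear
  edge (11,0)–(10,8): clear
  edge (10,8)–(3,10): clear
  edge (3,10)–(1,10): clear
  midpoint (31/2,22) outside
  → clear
Obstacle 2 [(0,21) (4,14) (5,14) (6,15) (11,22)]:
  edge (0,21)–(4,14): clear
  edge (4,14)–(5,14): clear
  edge (5,14)–(6,15): clear
  edge (6,15)–(11,22): clear
  edge (11,22)–(0,21): clear
  midpoint (31/2,22) outside
  → clear
Obstacle 3 [(13,0) (23,1) (18,9) (15,9)]:
  edge (13,0)–(23,1): clear
  edge (23,1)–(18,9): clear
  edge (18,9)–(15,9): clear
  edge (15,9)–(13,0): clear
  midpoint (31/2,22) outside
  → clear

FREE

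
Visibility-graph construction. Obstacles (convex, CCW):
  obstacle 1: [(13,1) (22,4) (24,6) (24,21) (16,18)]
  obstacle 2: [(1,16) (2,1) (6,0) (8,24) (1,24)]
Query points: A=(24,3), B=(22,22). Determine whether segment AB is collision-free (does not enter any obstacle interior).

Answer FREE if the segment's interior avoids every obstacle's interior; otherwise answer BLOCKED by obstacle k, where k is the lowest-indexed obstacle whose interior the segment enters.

BLOCKED by obstacle 1

Obstacle 1 [(13,1) (22,4) (24,6) (24,21) (16,18)]:
  edge (13,1)–(22,4): clear
  edge (22,4)–(24,6): crosses AB
  edge (24,6)–(24,21): clear
  edge (24,21)–(16,18): crosses AB
  edge (16,18)–(13,1): clear
  → BLOCKED
Obstacle 2 [(1,16) (2,1) (6,0) (8,24) (1,24)]:
  edge (1,16)–(2,1): clear
  edge (2,1)–(6,0): clear
  edge (6,0)–(8,24): clear
  edge (8,24)–(1,24): clear
  edge (1,24)–(1,16): clear
  midpoint (23,25/2) outside
  → clear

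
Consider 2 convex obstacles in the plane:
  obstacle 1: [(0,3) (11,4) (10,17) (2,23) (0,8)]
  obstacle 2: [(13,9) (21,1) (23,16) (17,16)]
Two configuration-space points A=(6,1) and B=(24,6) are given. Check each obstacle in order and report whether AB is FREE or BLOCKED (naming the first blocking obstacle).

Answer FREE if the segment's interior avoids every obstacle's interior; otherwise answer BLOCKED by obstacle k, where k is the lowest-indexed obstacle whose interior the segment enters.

Obstacle 1 [(0,3) (11,4) (10,17) (2,23) (0,8)]:
  edge (0,3)–(11,4): clear
  edge (11,4)–(10,17): clear
  edge (10,17)–(2,23): clear
  edge (2,23)–(0,8): clear
  edge (0,8)–(0,3): clear
  midpoint (15,7/2) outside
  → clear
Obstacle 2 [(13,9) (21,1) (23,16) (17,16)]:
  edge (13,9)–(21,1): crosses AB
  edge (21,1)–(23,16): crosses AB
  edge (23,16)–(17,16): clear
  edge (17,16)–(13,9): clear
  → BLOCKED

BLOCKED by obstacle 2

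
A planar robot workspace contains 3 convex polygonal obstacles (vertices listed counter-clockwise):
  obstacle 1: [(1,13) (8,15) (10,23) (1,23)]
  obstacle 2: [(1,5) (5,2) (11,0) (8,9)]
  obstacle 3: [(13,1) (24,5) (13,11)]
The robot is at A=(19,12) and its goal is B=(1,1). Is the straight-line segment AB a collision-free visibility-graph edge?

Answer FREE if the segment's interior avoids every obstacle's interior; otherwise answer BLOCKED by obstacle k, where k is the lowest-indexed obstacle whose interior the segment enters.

BLOCKED by obstacle 2

Obstacle 1 [(1,13) (8,15) (10,23) (1,23)]:
  edge (1,13)–(8,15): clear
  edge (8,15)–(10,23): clear
  edge (10,23)–(1,23): clear
  edge (1,23)–(1,13): clear
  midpoint (10,13/2) outside
  → clear
Obstacle 2 [(1,5) (5,2) (11,0) (8,9)]:
  edge (1,5)–(5,2): crosses AB
  edge (5,2)–(11,0): clear
  edge (11,0)–(8,9): crosses AB
  edge (8,9)–(1,5): clear
  → BLOCKED
Obstacle 3 [(13,1) (24,5) (13,11)]:
  edge (13,1)–(24,5): clear
  edge (24,5)–(13,11): crosses AB
  edge (13,11)–(13,1): crosses AB
  → BLOCKED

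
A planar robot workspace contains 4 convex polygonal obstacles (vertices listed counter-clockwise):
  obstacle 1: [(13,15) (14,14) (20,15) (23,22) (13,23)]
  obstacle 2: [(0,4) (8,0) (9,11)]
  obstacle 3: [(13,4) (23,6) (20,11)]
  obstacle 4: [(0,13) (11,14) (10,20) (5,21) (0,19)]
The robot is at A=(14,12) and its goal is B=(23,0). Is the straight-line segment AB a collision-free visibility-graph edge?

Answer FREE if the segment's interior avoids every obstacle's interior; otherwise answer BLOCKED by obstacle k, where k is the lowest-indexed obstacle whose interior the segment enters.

Obstacle 1 [(13,15) (14,14) (20,15) (23,22) (13,23)]:
  edge (13,15)–(14,14): clear
  edge (14,14)–(20,15): clear
  edge (20,15)–(23,22): clear
  edge (23,22)–(13,23): clear
  edge (13,23)–(13,15): clear
  midpoint (37/2,6) outside
  → clear
Obstacle 2 [(0,4) (8,0) (9,11)]:
  edge (0,4)–(8,0): clear
  edge (8,0)–(9,11): clear
  edge (9,11)–(0,4): clear
  midpoint (37/2,6) outside
  → clear
Obstacle 3 [(13,4) (23,6) (20,11)]:
  edge (13,4)–(23,6): crosses AB
  edge (23,6)–(20,11): clear
  edge (20,11)–(13,4): crosses AB
  → BLOCKED
Obstacle 4 [(0,13) (11,14) (10,20) (5,21) (0,19)]:
  edge (0,13)–(11,14): clear
  edge (11,14)–(10,20): clear
  edge (10,20)–(5,21): clear
  edge (5,21)–(0,19): clear
  edge (0,19)–(0,13): clear
  midpoint (37/2,6) outside
  → clear

BLOCKED by obstacle 3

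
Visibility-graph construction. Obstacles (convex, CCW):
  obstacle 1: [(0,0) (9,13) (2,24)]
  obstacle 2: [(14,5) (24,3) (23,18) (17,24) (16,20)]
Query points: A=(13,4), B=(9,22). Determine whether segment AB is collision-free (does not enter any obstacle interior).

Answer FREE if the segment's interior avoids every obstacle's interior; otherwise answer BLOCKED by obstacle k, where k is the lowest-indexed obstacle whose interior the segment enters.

Obstacle 1 [(0,0) (9,13) (2,24)]:
  edge (0,0)–(9,13): clear
  edge (9,13)–(2,24): clear
  edge (2,24)–(0,0): clear
  midpoint (11,13) outside
  → clear
Obstacle 2 [(14,5) (24,3) (23,18) (17,24) (16,20)]:
  edge (14,5)–(24,3): clear
  edge (24,3)–(23,18): clear
  edge (23,18)–(17,24): clear
  edge (17,24)–(16,20): clear
  edge (16,20)–(14,5): clear
  midpoint (11,13) outside
  → clear

FREE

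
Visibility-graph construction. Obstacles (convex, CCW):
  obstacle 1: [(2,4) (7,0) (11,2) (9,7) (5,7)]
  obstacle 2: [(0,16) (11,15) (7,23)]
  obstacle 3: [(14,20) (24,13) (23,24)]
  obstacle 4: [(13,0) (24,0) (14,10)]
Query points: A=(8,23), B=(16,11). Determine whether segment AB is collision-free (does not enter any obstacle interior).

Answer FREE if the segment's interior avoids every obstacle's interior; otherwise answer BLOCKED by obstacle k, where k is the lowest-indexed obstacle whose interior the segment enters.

FREE

Obstacle 1 [(2,4) (7,0) (11,2) (9,7) (5,7)]:
  edge (2,4)–(7,0): clear
  edge (7,0)–(11,2): clear
  edge (11,2)–(9,7): clear
  edge (9,7)–(5,7): clear
  edge (5,7)–(2,4): clear
  midpoint (12,17) outside
  → clear
Obstacle 2 [(0,16) (11,15) (7,23)]:
  edge (0,16)–(11,15): clear
  edge (11,15)–(7,23): clear
  edge (7,23)–(0,16): clear
  midpoint (12,17) outside
  → clear
Obstacle 3 [(14,20) (24,13) (23,24)]:
  edge (14,20)–(24,13): clear
  edge (24,13)–(23,24): clear
  edge (23,24)–(14,20): clear
  midpoint (12,17) outside
  → clear
Obstacle 4 [(13,0) (24,0) (14,10)]:
  edge (13,0)–(24,0): clear
  edge (24,0)–(14,10): clear
  edge (14,10)–(13,0): clear
  midpoint (12,17) outside
  → clear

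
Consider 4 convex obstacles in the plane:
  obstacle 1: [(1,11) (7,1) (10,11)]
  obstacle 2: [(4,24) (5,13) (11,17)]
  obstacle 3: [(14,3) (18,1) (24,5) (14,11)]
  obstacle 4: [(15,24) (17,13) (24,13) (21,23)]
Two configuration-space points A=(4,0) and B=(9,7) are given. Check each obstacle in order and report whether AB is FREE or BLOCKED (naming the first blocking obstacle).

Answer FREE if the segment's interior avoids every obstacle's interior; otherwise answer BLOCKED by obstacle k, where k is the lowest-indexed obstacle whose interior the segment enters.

BLOCKED by obstacle 1

Obstacle 1 [(1,11) (7,1) (10,11)]:
  edge (1,11)–(7,1): crosses AB
  edge (7,1)–(10,11): crosses AB
  edge (10,11)–(1,11): clear
  → BLOCKED
Obstacle 2 [(4,24) (5,13) (11,17)]:
  edge (4,24)–(5,13): clear
  edge (5,13)–(11,17): clear
  edge (11,17)–(4,24): clear
  midpoint (13/2,7/2) outside
  → clear
Obstacle 3 [(14,3) (18,1) (24,5) (14,11)]:
  edge (14,3)–(18,1): clear
  edge (18,1)–(24,5): clear
  edge (24,5)–(14,11): clear
  edge (14,11)–(14,3): clear
  midpoint (13/2,7/2) outside
  → clear
Obstacle 4 [(15,24) (17,13) (24,13) (21,23)]:
  edge (15,24)–(17,13): clear
  edge (17,13)–(24,13): clear
  edge (24,13)–(21,23): clear
  edge (21,23)–(15,24): clear
  midpoint (13/2,7/2) outside
  → clear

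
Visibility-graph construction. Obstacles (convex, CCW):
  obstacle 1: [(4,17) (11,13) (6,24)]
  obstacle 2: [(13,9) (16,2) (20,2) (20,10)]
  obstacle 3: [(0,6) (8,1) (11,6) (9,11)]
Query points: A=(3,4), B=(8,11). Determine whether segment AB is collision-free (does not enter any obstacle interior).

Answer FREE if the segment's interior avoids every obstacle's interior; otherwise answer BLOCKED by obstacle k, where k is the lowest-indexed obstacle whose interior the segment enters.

Obstacle 1 [(4,17) (11,13) (6,24)]:
  edge (4,17)–(11,13): clear
  edge (11,13)–(6,24): clear
  edge (6,24)–(4,17): clear
  midpoint (11/2,15/2) outside
  → clear
Obstacle 2 [(13,9) (16,2) (20,2) (20,10)]:
  edge (13,9)–(16,2): clear
  edge (16,2)–(20,2): clear
  edge (20,2)–(20,10): clear
  edge (20,10)–(13,9): clear
  midpoint (11/2,15/2) outside
  → clear
Obstacle 3 [(0,6) (8,1) (11,6) (9,11)]:
  edge (0,6)–(8,1): crosses AB
  edge (8,1)–(11,6): clear
  edge (11,6)–(9,11): clear
  edge (9,11)–(0,6): crosses AB
  → BLOCKED

BLOCKED by obstacle 3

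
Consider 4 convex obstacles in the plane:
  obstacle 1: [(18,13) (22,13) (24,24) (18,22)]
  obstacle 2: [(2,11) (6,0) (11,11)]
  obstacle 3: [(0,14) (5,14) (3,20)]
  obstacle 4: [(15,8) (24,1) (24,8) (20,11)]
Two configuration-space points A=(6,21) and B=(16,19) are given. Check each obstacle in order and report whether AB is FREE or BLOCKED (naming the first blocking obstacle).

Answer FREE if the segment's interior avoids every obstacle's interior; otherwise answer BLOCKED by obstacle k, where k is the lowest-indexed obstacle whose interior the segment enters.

FREE

Obstacle 1 [(18,13) (22,13) (24,24) (18,22)]:
  edge (18,13)–(22,13): clear
  edge (22,13)–(24,24): clear
  edge (24,24)–(18,22): clear
  edge (18,22)–(18,13): clear
  midpoint (11,20) outside
  → clear
Obstacle 2 [(2,11) (6,0) (11,11)]:
  edge (2,11)–(6,0): clear
  edge (6,0)–(11,11): clear
  edge (11,11)–(2,11): clear
  midpoint (11,20) outside
  → clear
Obstacle 3 [(0,14) (5,14) (3,20)]:
  edge (0,14)–(5,14): clear
  edge (5,14)–(3,20): clear
  edge (3,20)–(0,14): clear
  midpoint (11,20) outside
  → clear
Obstacle 4 [(15,8) (24,1) (24,8) (20,11)]:
  edge (15,8)–(24,1): clear
  edge (24,1)–(24,8): clear
  edge (24,8)–(20,11): clear
  edge (20,11)–(15,8): clear
  midpoint (11,20) outside
  → clear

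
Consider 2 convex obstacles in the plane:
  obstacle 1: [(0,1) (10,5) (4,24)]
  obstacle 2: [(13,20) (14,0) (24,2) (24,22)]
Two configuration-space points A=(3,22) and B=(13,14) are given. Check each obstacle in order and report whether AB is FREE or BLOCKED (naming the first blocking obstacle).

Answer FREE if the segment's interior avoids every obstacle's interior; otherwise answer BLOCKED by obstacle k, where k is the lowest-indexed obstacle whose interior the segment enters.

Obstacle 1 [(0,1) (10,5) (4,24)]:
  edge (0,1)–(10,5): clear
  edge (10,5)–(4,24): crosses AB
  edge (4,24)–(0,1): crosses AB
  → BLOCKED
Obstacle 2 [(13,20) (14,0) (24,2) (24,22)]:
  edge (13,20)–(14,0): clear
  edge (14,0)–(24,2): clear
  edge (24,2)–(24,22): clear
  edge (24,22)–(13,20): clear
  midpoint (8,18) outside
  → clear

BLOCKED by obstacle 1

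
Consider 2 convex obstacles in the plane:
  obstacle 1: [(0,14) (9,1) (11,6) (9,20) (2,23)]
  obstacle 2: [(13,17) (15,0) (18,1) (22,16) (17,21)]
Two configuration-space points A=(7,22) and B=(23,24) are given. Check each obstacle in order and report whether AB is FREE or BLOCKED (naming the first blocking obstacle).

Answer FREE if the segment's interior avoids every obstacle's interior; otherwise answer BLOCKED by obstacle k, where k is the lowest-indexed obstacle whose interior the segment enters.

FREE

Obstacle 1 [(0,14) (9,1) (11,6) (9,20) (2,23)]:
  edge (0,14)–(9,1): clear
  edge (9,1)–(11,6): clear
  edge (11,6)–(9,20): clear
  edge (9,20)–(2,23): clear
  edge (2,23)–(0,14): clear
  midpoint (15,23) outside
  → clear
Obstacle 2 [(13,17) (15,0) (18,1) (22,16) (17,21)]:
  edge (13,17)–(15,0): clear
  edge (15,0)–(18,1): clear
  edge (18,1)–(22,16): clear
  edge (22,16)–(17,21): clear
  edge (17,21)–(13,17): clear
  midpoint (15,23) outside
  → clear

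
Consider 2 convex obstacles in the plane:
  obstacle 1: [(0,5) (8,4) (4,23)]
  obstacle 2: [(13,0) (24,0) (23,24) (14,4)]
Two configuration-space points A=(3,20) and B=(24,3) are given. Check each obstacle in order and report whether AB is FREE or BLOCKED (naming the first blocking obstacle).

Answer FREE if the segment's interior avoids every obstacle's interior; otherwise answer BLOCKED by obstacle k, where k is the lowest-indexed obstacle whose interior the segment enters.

BLOCKED by obstacle 1

Obstacle 1 [(0,5) (8,4) (4,23)]:
  edge (0,5)–(8,4): clear
  edge (8,4)–(4,23): crosses AB
  edge (4,23)–(0,5): crosses AB
  → BLOCKED
Obstacle 2 [(13,0) (24,0) (23,24) (14,4)]:
  edge (13,0)–(24,0): clear
  edge (24,0)–(23,24): crosses AB
  edge (23,24)–(14,4): crosses AB
  edge (14,4)–(13,0): clear
  → BLOCKED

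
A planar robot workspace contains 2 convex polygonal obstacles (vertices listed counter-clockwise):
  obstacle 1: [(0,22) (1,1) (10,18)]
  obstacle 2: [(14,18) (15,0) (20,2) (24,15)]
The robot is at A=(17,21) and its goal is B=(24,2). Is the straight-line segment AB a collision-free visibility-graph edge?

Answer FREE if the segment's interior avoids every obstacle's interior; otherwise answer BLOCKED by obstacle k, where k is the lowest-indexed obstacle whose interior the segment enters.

BLOCKED by obstacle 2

Obstacle 1 [(0,22) (1,1) (10,18)]:
  edge (0,22)–(1,1): clear
  edge (1,1)–(10,18): clear
  edge (10,18)–(0,22): clear
  midpoint (41/2,23/2) outside
  → clear
Obstacle 2 [(14,18) (15,0) (20,2) (24,15)]:
  edge (14,18)–(15,0): clear
  edge (15,0)–(20,2): clear
  edge (20,2)–(24,15): crosses AB
  edge (24,15)–(14,18): crosses AB
  → BLOCKED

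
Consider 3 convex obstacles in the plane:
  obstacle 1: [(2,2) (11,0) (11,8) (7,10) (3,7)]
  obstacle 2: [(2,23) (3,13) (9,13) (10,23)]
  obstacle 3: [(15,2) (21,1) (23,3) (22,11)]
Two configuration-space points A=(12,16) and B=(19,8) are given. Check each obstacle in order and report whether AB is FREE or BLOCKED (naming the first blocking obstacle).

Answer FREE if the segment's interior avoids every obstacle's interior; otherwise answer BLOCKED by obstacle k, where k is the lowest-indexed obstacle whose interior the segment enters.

FREE

Obstacle 1 [(2,2) (11,0) (11,8) (7,10) (3,7)]:
  edge (2,2)–(11,0): clear
  edge (11,0)–(11,8): clear
  edge (11,8)–(7,10): clear
  edge (7,10)–(3,7): clear
  edge (3,7)–(2,2): clear
  midpoint (31/2,12) outside
  → clear
Obstacle 2 [(2,23) (3,13) (9,13) (10,23)]:
  edge (2,23)–(3,13): clear
  edge (3,13)–(9,13): clear
  edge (9,13)–(10,23): clear
  edge (10,23)–(2,23): clear
  midpoint (31/2,12) outside
  → clear
Obstacle 3 [(15,2) (21,1) (23,3) (22,11)]:
  edge (15,2)–(21,1): clear
  edge (21,1)–(23,3): clear
  edge (23,3)–(22,11): clear
  edge (22,11)–(15,2): clear
  midpoint (31/2,12) outside
  → clear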